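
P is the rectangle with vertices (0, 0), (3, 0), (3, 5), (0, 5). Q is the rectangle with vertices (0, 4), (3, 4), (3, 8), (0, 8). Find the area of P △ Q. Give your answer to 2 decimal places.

|P∩Q|: x∈[0,3], y∈[4,5] → 3·1 = 3.
|P △ Q| = |P| + |Q| − 2·|P∩Q| = 15 + 12 − 6 = 21.00.

21.00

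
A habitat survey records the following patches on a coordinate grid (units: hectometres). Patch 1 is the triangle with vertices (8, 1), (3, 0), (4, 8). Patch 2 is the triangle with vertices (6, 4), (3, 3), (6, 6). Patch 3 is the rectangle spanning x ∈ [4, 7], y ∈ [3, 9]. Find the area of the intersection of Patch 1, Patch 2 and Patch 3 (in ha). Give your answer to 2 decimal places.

The intersection is the polygon with vertices (5.455,5.455), (6,4.5), (6,4), (4,3.333), (4,4).
By the shoelace formula its area is 2.26.

2.26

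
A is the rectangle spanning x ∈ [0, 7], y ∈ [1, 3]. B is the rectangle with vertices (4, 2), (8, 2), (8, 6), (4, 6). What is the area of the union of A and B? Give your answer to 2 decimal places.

27.00

By inclusion–exclusion:
Individual areas: |A| = 14, |B| = 16.
|A∩B|: x∈[4,7], y∈[2,3] → 3·1 = 3.
|A ∪ B| = 30 − 3 = 27.00.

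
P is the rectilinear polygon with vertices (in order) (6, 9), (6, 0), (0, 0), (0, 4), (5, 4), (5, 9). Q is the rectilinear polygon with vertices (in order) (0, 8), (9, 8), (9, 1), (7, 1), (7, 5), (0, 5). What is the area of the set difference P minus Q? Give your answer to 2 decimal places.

|P| = 29, |P∩Q| = 3.
|P ∖ Q| = |P| − |P∩Q| = 29 − 3 = 26.00.

26.00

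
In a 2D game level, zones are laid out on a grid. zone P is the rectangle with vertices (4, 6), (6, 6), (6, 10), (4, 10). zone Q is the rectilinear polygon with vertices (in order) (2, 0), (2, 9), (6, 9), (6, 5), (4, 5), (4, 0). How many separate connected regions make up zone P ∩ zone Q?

zone P ∩ zone Q is a single connected region.

1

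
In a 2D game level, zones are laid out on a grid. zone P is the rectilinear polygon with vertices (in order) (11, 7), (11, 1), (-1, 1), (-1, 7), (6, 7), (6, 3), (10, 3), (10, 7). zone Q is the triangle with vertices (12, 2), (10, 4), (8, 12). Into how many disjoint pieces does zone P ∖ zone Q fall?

zone P ∖ zone Q splits into 2 disjoint pieces (area 1.25, area 52.5).

2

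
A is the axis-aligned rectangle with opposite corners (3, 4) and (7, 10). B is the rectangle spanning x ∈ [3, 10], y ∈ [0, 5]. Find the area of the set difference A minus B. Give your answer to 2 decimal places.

|A∩B|: x∈[3,7], y∈[4,5] → 4·1 = 4.
|A| = 24.
|A ∖ B| = |A| − |A∩B| = 24 − 4 = 20.00.

20.00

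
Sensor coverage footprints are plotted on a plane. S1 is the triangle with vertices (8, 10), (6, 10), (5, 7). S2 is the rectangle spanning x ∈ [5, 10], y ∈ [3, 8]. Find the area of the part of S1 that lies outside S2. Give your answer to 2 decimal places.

|S1| = 3, |S1∩S2| = 0.3333.
|S1 ∖ S2| = |S1| − |S1∩S2| = 3 − 0.3333 = 2.67.

2.67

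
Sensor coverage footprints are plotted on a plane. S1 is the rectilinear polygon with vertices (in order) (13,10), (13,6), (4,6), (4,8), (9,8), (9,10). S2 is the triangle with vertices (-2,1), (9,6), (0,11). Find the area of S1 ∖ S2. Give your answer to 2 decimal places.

|S1| = 26, |S1∩S2| = 6.4.
|S1 ∖ S2| = |S1| − |S1∩S2| = 26 − 6.4 = 19.60.

19.60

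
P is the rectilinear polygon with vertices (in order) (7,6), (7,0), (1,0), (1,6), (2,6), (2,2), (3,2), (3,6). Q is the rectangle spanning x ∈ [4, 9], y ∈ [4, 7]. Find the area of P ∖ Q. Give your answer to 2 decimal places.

26.00

|P| = 32, |P∩Q| = 6.
|P ∖ Q| = |P| − |P∩Q| = 32 − 6 = 26.00.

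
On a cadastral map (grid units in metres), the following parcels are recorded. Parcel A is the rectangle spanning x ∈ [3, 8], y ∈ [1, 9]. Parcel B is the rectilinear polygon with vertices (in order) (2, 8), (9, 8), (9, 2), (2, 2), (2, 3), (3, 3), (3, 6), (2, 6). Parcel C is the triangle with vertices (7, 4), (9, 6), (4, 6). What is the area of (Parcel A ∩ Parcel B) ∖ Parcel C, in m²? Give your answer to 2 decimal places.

25.50

|Parcel A ∩ Parcel B| = 30.
|(Parcel A ∩ Parcel B) ∩ Parcel C| = 4.5.
|(Parcel A ∩ Parcel B) ∖ Parcel C| = 30 − 4.5 = 25.50.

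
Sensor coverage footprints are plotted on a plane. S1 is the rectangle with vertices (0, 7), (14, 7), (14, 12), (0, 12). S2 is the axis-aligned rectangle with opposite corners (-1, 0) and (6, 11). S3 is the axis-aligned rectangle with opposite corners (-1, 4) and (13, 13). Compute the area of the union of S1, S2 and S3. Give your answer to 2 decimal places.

159.00

By inclusion–exclusion:
Individual areas: |S1| = 70, |S2| = 77, |S3| = 126.
|S1∩S2|: x∈[0,6], y∈[7,11] → 6·4 = 24.
|S1∩S3|: x∈[0,13], y∈[7,12] → 13·5 = 65.
|S2∩S3|: x∈[-1,6], y∈[4,11] → 7·7 = 49.
|S1∩S2∩S3| = 24.
|S1 ∪ S2 ∪ S3| = 273 − 138 + 24 = 159.00.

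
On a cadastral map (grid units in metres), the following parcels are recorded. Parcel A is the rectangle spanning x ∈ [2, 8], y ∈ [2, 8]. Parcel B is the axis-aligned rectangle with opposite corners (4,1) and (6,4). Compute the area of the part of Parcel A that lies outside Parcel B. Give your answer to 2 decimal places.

32.00

|Parcel A∩Parcel B|: x∈[4,6], y∈[2,4] → 2·2 = 4.
|Parcel A| = 36.
|Parcel A ∖ Parcel B| = |Parcel A| − |Parcel A∩Parcel B| = 36 − 4 = 32.00.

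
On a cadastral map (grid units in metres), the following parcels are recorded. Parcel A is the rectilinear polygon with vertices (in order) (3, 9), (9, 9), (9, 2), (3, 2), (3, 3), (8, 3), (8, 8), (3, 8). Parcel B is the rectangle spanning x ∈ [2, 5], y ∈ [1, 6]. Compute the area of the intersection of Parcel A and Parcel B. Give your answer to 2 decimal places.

2.00

The intersection is the polygon with vertices (3,2), (3,3), (5,3), (5,2).
By the shoelace formula its area is 2.00.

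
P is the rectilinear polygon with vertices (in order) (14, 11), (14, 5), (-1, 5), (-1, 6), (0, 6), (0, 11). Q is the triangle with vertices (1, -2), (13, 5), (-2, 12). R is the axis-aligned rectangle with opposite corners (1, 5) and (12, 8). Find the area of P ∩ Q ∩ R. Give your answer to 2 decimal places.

The intersection is the polygon with vertices (12,5.467), (12,5), (1,5), (1,8), (6.571,8).
By the shoelace formula its area is 26.12.

26.12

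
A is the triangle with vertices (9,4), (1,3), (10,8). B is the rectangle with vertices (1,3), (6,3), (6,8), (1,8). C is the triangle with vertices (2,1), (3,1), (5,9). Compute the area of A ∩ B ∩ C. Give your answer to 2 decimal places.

0.74

The intersection is the polygon with vertices (3.903,4.613), (3.581,3.323), (2.836,3.229), (3.211,4.228).
By the shoelace formula its area is 0.74.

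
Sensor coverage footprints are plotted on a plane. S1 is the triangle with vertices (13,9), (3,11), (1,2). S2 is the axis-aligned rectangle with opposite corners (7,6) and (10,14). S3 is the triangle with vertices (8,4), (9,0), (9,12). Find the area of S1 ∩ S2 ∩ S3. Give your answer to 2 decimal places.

1.62

The intersection is the polygon with vertices (8.281,6.247), (8.732,9.854), (9,9.8), (9,6.667).
By the shoelace formula its area is 1.62.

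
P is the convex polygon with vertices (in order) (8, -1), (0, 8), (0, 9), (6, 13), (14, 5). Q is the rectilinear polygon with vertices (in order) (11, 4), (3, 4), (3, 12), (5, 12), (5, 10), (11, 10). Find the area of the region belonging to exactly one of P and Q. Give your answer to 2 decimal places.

|P| = 98, |Q| = 52, |P∩Q| = 49.0764.
|P △ Q| = |P| + |Q| − 2·|P∩Q| = 98 + 52 − 98.1528 = 51.85.

51.85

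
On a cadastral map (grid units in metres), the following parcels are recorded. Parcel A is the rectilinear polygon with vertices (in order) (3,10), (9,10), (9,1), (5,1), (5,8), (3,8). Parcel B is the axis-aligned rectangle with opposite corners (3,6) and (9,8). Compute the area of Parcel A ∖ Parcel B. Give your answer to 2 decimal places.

32.00

|Parcel A| = 40, |Parcel A∩Parcel B| = 8.
|Parcel A ∖ Parcel B| = |Parcel A| − |Parcel A∩Parcel B| = 40 − 8 = 32.00.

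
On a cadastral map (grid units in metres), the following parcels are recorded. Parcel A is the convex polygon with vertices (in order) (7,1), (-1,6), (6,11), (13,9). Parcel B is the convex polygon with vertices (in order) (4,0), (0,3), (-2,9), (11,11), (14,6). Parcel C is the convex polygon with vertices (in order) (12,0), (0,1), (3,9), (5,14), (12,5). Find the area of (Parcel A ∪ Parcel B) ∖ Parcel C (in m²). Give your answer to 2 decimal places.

37.25

|Parcel A ∪ Parcel B| = 109.746.
|(Parcel A ∪ Parcel B) ∩ Parcel C| = 72.4997.
|(Parcel A ∪ Parcel B) ∖ Parcel C| = 109.746 − 72.4997 = 37.25.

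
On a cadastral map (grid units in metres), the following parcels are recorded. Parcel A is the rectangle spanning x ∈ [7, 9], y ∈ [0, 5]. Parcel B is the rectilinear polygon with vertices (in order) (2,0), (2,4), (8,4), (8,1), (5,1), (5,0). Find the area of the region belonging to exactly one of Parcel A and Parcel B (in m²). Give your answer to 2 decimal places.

|Parcel A| = 10, |Parcel B| = 21, |Parcel A∩Parcel B| = 3.
|Parcel A △ Parcel B| = |Parcel A| + |Parcel B| − 2·|Parcel A∩Parcel B| = 10 + 21 − 6 = 25.00.

25.00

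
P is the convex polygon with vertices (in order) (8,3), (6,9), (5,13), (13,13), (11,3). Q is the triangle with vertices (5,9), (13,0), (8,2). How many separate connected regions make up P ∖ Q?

P ∖ Q is a single connected region.

1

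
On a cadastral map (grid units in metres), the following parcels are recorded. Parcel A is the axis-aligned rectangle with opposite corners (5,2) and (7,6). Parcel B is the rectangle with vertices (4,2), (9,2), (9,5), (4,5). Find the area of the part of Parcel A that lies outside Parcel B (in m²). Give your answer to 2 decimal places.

|Parcel A∩Parcel B|: x∈[5,7], y∈[2,5] → 2·3 = 6.
|Parcel A| = 8.
|Parcel A ∖ Parcel B| = |Parcel A| − |Parcel A∩Parcel B| = 8 − 6 = 2.00.

2.00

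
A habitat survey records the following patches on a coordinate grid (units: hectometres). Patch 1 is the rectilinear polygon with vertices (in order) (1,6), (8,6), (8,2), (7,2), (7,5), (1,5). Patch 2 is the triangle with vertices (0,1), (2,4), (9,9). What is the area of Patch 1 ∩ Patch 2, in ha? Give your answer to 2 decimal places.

The intersection is the polygon with vertices (5.625,6), (4.5,5), (3.4,5), (4.8,6).
By the shoelace formula its area is 0.96.

0.96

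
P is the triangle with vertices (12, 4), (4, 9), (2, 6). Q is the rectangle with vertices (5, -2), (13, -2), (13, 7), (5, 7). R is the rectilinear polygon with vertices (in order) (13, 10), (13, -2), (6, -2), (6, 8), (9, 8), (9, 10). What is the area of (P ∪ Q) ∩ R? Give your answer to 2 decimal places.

The region (P ∪ Q) ∩ R is the polygon with vertices (7.2,7), (13,7), (13,-2), (6,-2), (6,7.75).
By the shoelace formula its area is 63.45.

63.45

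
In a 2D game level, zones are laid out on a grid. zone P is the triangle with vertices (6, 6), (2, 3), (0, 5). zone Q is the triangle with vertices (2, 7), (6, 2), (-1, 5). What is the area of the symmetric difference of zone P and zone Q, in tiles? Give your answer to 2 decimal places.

|zone P| = 7, |zone Q| = 11.5, |zone P∩zone Q| = 4.6901.
|zone P △ zone Q| = |zone P| + |zone Q| − 2·|zone P∩zone Q| = 7 + 11.5 − 9.3801 = 9.12.

9.12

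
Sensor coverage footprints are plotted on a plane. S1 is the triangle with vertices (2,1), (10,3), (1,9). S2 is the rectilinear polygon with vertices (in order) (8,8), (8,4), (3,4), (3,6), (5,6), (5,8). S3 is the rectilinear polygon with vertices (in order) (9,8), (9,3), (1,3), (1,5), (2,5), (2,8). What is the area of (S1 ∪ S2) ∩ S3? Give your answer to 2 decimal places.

29.67

|S1 ∪ S2| = 41.
|(S1 ∪ S2) ∩ S3| = 29.67.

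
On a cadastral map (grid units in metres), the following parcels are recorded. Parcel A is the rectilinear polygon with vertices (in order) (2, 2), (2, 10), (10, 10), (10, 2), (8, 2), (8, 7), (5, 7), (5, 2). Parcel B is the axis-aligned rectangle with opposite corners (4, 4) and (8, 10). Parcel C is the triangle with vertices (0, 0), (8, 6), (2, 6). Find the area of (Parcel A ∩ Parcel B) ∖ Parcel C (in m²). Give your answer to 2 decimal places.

13.00

|Parcel A ∩ Parcel B| = 15.
|(Parcel A ∩ Parcel B) ∩ Parcel C| = 2.
|(Parcel A ∩ Parcel B) ∖ Parcel C| = 15 − 2 = 13.00.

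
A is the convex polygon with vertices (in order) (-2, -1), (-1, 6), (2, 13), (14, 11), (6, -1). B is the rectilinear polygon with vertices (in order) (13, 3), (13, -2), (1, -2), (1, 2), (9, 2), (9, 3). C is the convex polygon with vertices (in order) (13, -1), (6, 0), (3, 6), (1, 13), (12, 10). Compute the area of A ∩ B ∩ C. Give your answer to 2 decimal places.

The intersection is the polygon with vertices (8,2), (6.609,-0.087), (6,0), (5,2).
By the shoelace formula its area is 3.70.

3.70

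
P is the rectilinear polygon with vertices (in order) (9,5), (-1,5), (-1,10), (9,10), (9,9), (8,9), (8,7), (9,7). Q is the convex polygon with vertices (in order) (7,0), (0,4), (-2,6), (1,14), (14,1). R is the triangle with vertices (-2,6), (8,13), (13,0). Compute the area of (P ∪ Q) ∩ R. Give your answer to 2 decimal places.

|P ∪ Q| = 106.3333.
|(P ∪ Q) ∩ R| = 66.12.

66.12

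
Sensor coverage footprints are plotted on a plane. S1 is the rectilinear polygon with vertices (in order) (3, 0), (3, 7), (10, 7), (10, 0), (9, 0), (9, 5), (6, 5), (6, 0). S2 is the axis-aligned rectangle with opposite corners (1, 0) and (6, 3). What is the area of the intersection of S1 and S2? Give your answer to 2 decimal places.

9.00

The intersection is the polygon with vertices (3,3), (6,3), (6,0), (3,0).
By the shoelace formula its area is 9.00.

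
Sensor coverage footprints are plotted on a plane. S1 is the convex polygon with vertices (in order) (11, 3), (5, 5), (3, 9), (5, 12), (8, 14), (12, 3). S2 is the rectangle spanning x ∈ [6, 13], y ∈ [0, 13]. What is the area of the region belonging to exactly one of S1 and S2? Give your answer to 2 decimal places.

|S1| = 53, |S2| = 91, |S1∩S2| = 37.5682.
|S1 △ S2| = |S1| + |S2| − 2·|S1∩S2| = 53 + 91 − 75.1364 = 68.86.

68.86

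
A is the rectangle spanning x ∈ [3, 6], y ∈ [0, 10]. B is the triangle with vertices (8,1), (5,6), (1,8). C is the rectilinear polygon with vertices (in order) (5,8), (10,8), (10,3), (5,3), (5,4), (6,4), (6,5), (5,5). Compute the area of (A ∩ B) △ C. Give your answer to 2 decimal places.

|A ∩ B| = 4.6667.
|(A ∩ B) ∩ C| = 0.8.
|(A ∩ B) △ C| = 4.6667 + 24 − 1.6 = 27.07.

27.07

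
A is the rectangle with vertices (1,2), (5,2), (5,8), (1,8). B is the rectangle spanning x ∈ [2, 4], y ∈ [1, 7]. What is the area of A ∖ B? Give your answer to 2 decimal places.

|A∩B|: x∈[2,4], y∈[2,7] → 2·5 = 10.
|A| = 24.
|A ∖ B| = |A| − |A∩B| = 24 − 10 = 14.00.

14.00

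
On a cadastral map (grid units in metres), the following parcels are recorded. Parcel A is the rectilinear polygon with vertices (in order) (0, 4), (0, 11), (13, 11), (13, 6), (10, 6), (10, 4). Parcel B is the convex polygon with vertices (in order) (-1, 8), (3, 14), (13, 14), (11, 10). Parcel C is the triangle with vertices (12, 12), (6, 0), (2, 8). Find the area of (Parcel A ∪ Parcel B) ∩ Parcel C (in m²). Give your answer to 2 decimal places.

The region (Parcel A ∪ Parcel B) ∩ Parcel C is the polygon with vertices (11.5,11), (8,4), (4,4), (2,8), (12,12).
By the shoelace formula its area is 40.00.

40.00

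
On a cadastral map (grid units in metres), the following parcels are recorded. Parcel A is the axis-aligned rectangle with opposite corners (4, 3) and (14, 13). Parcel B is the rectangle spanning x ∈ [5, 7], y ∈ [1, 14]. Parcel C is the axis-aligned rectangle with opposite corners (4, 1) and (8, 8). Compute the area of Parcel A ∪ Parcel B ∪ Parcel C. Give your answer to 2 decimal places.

110.00

By inclusion–exclusion:
Individual areas: |Parcel A| = 100, |Parcel B| = 26, |Parcel C| = 28.
|Parcel A∩Parcel B|: x∈[5,7], y∈[3,13] → 2·10 = 20.
|Parcel A∩Parcel C|: x∈[4,8], y∈[3,8] → 4·5 = 20.
|Parcel B∩Parcel C|: x∈[5,7], y∈[1,8] → 2·7 = 14.
|Parcel A∩Parcel B∩Parcel C| = 10.
|Parcel A ∪ Parcel B ∪ Parcel C| = 154 − 54 + 10 = 110.00.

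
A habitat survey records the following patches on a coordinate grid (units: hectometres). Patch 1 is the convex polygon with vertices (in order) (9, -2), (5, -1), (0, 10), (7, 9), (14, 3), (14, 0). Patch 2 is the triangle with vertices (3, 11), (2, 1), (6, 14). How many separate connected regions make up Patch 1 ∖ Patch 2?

Patch 1 ∖ Patch 2 splits into 2 disjoint pieces (area 83.636, area 6.9905).

2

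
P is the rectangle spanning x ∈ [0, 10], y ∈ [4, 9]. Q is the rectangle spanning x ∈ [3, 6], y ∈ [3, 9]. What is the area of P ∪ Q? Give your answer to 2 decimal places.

By inclusion–exclusion:
Individual areas: |P| = 50, |Q| = 18.
|P∩Q|: x∈[3,6], y∈[4,9] → 3·5 = 15.
|P ∪ Q| = 68 − 15 = 53.00.

53.00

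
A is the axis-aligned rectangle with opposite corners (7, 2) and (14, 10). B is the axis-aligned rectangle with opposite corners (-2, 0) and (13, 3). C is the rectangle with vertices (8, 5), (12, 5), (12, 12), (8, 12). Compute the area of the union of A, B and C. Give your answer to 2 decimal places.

103.00

By inclusion–exclusion:
Individual areas: |A| = 56, |B| = 45, |C| = 28.
|A∩B|: x∈[7,13], y∈[2,3] → 6·1 = 6.
|A∩C|: x∈[8,12], y∈[5,10] → 4·5 = 20.
|B∩C| = 0 (no overlap).
|A∩B∩C| = 0.
|A ∪ B ∪ C| = 129 − 26 + 0 = 103.00.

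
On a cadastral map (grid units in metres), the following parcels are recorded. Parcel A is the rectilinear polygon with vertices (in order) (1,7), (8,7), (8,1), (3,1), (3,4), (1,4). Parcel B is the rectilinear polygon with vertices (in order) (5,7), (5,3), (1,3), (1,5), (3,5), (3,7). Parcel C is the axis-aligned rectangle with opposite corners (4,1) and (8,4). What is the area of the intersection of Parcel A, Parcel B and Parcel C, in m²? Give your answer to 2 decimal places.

1.00

The intersection is the polygon with vertices (5,3), (4,3), (4,4), (5,4).
By the shoelace formula its area is 1.00.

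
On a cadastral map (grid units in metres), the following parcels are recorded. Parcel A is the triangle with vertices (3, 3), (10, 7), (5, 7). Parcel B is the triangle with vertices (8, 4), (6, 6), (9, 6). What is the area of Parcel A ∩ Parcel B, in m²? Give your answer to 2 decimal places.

The intersection is the polygon with vertices (6.818,5.182), (6,6), (8.25,6).
By the shoelace formula its area is 0.92.

0.92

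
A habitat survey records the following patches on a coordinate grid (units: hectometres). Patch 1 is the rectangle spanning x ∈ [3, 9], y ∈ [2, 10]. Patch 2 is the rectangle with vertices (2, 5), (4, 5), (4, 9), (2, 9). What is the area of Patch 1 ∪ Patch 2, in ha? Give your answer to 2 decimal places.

52.00

By inclusion–exclusion:
Individual areas: |Patch 1| = 48, |Patch 2| = 8.
|Patch 1∩Patch 2|: x∈[3,4], y∈[5,9] → 1·4 = 4.
|Patch 1 ∪ Patch 2| = 56 − 4 = 52.00.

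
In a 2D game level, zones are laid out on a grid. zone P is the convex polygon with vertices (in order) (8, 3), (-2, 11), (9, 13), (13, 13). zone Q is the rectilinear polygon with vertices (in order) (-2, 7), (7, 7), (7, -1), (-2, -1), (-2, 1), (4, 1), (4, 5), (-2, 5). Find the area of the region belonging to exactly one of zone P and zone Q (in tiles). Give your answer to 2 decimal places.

109.20

|zone P| = 74, |zone Q| = 48, |zone P∩zone Q| = 6.4.
|zone P △ zone Q| = |zone P| + |zone Q| − 2·|zone P∩zone Q| = 74 + 48 − 12.8 = 109.20.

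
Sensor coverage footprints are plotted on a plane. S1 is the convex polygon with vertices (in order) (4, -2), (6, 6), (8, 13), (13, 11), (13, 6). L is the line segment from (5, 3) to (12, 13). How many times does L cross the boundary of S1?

2

The segment meets the boundary at (11.125,11.75), (5.389,3.556).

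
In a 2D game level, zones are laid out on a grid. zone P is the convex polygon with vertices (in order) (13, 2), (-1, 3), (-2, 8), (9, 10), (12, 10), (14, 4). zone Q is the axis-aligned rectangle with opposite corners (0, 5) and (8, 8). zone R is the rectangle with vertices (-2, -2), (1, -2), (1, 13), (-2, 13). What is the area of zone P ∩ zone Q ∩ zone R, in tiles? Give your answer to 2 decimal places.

The intersection is the polygon with vertices (0,8), (1,8), (1,5), (0,5).
By the shoelace formula its area is 3.00.

3.00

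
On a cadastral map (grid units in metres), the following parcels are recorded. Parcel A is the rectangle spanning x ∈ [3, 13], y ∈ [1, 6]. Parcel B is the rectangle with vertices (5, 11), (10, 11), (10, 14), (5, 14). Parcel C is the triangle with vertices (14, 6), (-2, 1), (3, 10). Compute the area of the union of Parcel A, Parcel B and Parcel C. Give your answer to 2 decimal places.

105.75

By inclusion–exclusion:
Individual areas: |Parcel A| = 50, |Parcel B| = 15, |Parcel C| = 59.5.
|Parcel A∩Parcel B| = 0 (no overlap).
|Parcel A∩Parcel C| = 18.75.
|Parcel B∩Parcel C| = 0.
|Parcel A∩Parcel B∩Parcel C| = 0.
|Parcel A ∪ Parcel B ∪ Parcel C| = 124.5 − 18.75 + 0 = 105.75.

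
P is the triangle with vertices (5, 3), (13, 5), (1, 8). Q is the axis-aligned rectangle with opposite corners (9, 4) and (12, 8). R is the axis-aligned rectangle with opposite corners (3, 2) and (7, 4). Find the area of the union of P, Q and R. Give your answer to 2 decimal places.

38.35

By inclusion–exclusion:
Individual areas: |P| = 24, |Q| = 12, |R| = 8.
|P∩Q| = 3.75.
|P∩R| = 1.9.
|Q∩R| = 0 (no overlap).
|P∩Q∩R| = 0.
|P ∪ Q ∪ R| = 44 − 5.65 + 0 = 38.35.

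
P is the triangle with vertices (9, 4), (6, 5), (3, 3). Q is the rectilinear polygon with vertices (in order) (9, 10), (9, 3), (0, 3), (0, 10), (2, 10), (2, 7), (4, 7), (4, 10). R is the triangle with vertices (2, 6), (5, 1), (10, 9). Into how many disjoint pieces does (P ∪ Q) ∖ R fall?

(P ∪ Q) ∖ R splits into 2 disjoint pieces (area 6.05, area 29.5125).

2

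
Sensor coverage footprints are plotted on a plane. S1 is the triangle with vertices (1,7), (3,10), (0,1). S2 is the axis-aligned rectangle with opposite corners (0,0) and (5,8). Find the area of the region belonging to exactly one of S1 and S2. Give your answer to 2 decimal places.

|S1| = 4.5, |S2| = 40, |S1∩S2| = 3.8333.
|S1 △ S2| = |S1| + |S2| − 2·|S1∩S2| = 4.5 + 40 − 7.6667 = 36.83.

36.83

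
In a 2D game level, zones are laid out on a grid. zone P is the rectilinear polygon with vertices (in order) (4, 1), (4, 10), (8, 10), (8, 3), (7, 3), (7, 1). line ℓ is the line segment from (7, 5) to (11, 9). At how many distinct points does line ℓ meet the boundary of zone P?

1

The segment meets the boundary at (8,6).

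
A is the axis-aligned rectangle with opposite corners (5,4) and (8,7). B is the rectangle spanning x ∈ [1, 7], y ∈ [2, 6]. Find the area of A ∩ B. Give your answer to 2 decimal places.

4.00

|A∩B|: x∈[5,7], y∈[4,6] → 2·2 = 4.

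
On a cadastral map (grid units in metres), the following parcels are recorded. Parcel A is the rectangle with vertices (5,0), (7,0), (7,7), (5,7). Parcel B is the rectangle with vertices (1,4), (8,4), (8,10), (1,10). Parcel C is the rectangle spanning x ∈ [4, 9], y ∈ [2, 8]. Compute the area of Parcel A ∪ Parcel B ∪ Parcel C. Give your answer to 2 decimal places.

By inclusion–exclusion:
Individual areas: |Parcel A| = 14, |Parcel B| = 42, |Parcel C| = 30.
|Parcel A∩Parcel B|: x∈[5,7], y∈[4,7] → 2·3 = 6.
|Parcel A∩Parcel C|: x∈[5,7], y∈[2,7] → 2·5 = 10.
|Parcel B∩Parcel C|: x∈[4,8], y∈[4,8] → 4·4 = 16.
|Parcel A∩Parcel B∩Parcel C| = 6.
|Parcel A ∪ Parcel B ∪ Parcel C| = 86 − 32 + 6 = 60.00.

60.00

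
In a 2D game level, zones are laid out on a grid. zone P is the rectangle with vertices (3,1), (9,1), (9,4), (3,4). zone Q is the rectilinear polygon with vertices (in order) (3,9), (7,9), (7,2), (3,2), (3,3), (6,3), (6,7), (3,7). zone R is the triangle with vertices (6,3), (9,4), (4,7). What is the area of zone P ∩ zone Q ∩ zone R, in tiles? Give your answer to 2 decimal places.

The intersection is the polygon with vertices (7,3.333), (6,3), (6,4), (7,4).
By the shoelace formula its area is 0.83.

0.83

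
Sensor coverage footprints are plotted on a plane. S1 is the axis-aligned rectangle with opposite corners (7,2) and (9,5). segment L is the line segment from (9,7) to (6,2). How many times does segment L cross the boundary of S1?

2

The segment meets the boundary at (7,3.667), (7.8,5).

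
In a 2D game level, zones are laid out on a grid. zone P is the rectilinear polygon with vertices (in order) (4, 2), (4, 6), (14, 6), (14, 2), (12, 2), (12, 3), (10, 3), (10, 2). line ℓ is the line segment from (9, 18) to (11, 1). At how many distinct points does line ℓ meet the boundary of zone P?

The segment meets the boundary at (10.765,3), (10.412,6).

2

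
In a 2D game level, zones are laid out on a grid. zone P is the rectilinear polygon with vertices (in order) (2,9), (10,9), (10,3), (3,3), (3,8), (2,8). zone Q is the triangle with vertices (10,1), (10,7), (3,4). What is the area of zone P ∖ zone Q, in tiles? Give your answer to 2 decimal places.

26.67

|zone P| = 43, |zone P∩zone Q| = 16.3333.
|zone P ∖ zone Q| = |zone P| − |zone P∩zone Q| = 43 − 16.3333 = 26.67.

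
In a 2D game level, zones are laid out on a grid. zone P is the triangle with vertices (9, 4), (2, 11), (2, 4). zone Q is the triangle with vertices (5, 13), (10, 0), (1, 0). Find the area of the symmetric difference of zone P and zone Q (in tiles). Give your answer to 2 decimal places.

|zone P| = 24.5, |zone Q| = 58.5, |zone P∩zone Q| = 17.2848.
|zone P △ zone Q| = |zone P| + |zone Q| − 2·|zone P∩zone Q| = 24.5 + 58.5 − 34.5696 = 48.43.

48.43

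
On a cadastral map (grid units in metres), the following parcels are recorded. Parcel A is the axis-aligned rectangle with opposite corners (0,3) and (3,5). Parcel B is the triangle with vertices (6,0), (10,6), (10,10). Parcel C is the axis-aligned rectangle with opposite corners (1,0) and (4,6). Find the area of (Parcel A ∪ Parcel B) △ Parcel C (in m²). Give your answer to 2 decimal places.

24.00

|Parcel A ∪ Parcel B| = 14.
|(Parcel A ∪ Parcel B) ∩ Parcel C| = 4.
|(Parcel A ∪ Parcel B) △ Parcel C| = 14 + 18 − 8 = 24.00.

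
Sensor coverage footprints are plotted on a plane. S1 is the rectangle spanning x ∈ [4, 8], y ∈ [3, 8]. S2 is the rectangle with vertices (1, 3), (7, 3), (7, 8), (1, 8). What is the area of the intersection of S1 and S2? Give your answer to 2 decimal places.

15.00

|S1∩S2|: x∈[4,7], y∈[3,8] → 3·5 = 15.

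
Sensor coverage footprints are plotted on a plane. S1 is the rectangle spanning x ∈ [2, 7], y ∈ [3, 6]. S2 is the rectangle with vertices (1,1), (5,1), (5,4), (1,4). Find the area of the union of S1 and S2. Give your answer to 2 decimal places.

24.00

By inclusion–exclusion:
Individual areas: |S1| = 15, |S2| = 12.
|S1∩S2|: x∈[2,5], y∈[3,4] → 3·1 = 3.
|S1 ∪ S2| = 27 − 3 = 24.00.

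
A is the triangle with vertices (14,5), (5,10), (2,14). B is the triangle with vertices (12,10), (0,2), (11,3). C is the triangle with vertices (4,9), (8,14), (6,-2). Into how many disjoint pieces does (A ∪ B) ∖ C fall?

(A ∪ B) ∖ C splits into 3 disjoint pieces (area 27.1455, area 7.0222, area 3.1754).

3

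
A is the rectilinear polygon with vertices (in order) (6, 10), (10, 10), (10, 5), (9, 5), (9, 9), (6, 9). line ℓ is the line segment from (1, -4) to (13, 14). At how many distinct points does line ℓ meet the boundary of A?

2

The segment meets the boundary at (10,9.5), (9,8).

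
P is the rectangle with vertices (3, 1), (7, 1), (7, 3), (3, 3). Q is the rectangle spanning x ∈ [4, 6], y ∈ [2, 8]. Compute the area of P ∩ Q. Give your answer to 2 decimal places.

2.00

|P∩Q|: x∈[4,6], y∈[2,3] → 2·1 = 2.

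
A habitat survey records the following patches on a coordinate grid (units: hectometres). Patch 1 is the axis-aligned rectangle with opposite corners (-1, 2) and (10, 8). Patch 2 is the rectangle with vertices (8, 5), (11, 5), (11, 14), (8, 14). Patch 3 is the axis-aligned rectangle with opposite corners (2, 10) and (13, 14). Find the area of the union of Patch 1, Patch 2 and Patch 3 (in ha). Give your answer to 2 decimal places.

By inclusion–exclusion:
Individual areas: |Patch 1| = 66, |Patch 2| = 27, |Patch 3| = 44.
|Patch 1∩Patch 2|: x∈[8,10], y∈[5,8] → 2·3 = 6.
|Patch 1∩Patch 3| = 0 (no overlap).
|Patch 2∩Patch 3|: x∈[8,11], y∈[10,14] → 3·4 = 12.
|Patch 1∩Patch 2∩Patch 3| = 0.
|Patch 1 ∪ Patch 2 ∪ Patch 3| = 137 − 18 + 0 = 119.00.

119.00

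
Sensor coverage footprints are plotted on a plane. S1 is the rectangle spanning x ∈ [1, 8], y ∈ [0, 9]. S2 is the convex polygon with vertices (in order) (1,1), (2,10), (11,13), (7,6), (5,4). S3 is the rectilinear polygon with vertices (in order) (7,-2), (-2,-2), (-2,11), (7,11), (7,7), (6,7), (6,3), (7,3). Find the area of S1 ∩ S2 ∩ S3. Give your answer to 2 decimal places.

The intersection is the polygon with vertices (5,4), (1,1), (1.889,9), (7,9), (7,7), (6,7), (6,5).
By the shoelace formula its area is 28.94.

28.94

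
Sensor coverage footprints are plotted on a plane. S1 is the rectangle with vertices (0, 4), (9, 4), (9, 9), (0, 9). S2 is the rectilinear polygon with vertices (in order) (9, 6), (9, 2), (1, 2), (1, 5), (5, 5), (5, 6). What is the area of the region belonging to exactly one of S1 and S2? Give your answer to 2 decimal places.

49.00

|S1| = 45, |S2| = 28, |S1∩S2| = 12.
|S1 △ S2| = |S1| + |S2| − 2·|S1∩S2| = 45 + 28 − 24 = 49.00.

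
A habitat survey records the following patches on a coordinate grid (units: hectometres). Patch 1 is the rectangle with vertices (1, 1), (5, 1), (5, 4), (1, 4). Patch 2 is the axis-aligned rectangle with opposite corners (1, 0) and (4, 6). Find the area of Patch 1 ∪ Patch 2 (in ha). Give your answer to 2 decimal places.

By inclusion–exclusion:
Individual areas: |Patch 1| = 12, |Patch 2| = 18.
|Patch 1∩Patch 2|: x∈[1,4], y∈[1,4] → 3·3 = 9.
|Patch 1 ∪ Patch 2| = 30 − 9 = 21.00.

21.00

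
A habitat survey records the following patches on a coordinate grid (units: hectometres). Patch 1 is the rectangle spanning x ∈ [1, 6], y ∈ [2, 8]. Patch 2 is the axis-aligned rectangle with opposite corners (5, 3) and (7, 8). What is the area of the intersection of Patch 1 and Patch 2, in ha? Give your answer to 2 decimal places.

|Patch 1∩Patch 2|: x∈[5,6], y∈[3,8] → 1·5 = 5.

5.00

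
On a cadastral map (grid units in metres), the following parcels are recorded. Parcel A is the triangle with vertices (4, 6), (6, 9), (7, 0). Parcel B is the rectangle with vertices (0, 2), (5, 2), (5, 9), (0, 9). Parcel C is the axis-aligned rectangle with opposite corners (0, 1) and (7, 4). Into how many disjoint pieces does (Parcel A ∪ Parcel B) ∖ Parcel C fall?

2

(Parcel A ∪ Parcel B) ∖ Parcel C splits into 2 disjoint pieces (area 30.6389, area 0.1944).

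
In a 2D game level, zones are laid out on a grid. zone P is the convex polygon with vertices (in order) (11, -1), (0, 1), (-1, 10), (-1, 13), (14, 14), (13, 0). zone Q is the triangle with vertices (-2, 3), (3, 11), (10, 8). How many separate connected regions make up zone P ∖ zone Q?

1

zone P ∖ zone Q is a single connected region.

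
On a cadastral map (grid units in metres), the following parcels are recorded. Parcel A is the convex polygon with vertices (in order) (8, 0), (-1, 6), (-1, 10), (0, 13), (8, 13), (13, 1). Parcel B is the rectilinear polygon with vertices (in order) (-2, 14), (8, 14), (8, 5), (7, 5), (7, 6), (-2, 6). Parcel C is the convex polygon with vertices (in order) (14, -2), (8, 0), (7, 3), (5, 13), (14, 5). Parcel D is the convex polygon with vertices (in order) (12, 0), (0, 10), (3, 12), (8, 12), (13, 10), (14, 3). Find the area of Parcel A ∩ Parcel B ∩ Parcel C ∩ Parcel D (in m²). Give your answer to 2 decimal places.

12.64

The intersection is the polygon with vertices (7,5), (7,6), (6.4,6), (5.2,12), (6.125,12), (8,10.333), (8,5).
By the shoelace formula its area is 12.64.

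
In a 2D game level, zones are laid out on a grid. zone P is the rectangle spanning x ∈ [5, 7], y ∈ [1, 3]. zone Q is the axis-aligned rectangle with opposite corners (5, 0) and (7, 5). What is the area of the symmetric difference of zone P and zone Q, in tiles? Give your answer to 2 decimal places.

|zone P∩zone Q|: x∈[5,7], y∈[1,3] → 2·2 = 4.
|zone P △ zone Q| = |zone P| + |zone Q| − 2·|zone P∩zone Q| = 4 + 10 − 8 = 6.00.

6.00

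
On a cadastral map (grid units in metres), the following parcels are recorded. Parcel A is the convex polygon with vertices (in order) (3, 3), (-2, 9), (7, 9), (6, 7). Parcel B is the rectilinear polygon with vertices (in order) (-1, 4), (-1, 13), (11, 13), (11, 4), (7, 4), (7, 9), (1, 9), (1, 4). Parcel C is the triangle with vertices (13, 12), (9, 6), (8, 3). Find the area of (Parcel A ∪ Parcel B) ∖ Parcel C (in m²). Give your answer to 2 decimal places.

98.91

|Parcel A ∪ Parcel B| = 101.2.
|(Parcel A ∪ Parcel B) ∩ Parcel C| = 2.2889.
|(Parcel A ∪ Parcel B) ∖ Parcel C| = 101.2 − 2.2889 = 98.91.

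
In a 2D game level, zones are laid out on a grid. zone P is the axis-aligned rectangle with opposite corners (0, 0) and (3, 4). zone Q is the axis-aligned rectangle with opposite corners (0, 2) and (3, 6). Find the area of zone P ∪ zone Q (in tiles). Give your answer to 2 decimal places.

By inclusion–exclusion:
Individual areas: |zone P| = 12, |zone Q| = 12.
|zone P∩zone Q|: x∈[0,3], y∈[2,4] → 3·2 = 6.
|zone P ∪ zone Q| = 24 − 6 = 18.00.

18.00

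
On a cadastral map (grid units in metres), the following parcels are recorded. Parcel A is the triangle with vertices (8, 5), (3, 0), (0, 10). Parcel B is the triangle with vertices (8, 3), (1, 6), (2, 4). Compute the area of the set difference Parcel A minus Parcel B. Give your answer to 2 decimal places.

27.40

|Parcel A| = 32.5, |Parcel A∩Parcel B| = 5.0956.
|Parcel A ∖ Parcel B| = |Parcel A| − |Parcel A∩Parcel B| = 32.5 − 5.0956 = 27.40.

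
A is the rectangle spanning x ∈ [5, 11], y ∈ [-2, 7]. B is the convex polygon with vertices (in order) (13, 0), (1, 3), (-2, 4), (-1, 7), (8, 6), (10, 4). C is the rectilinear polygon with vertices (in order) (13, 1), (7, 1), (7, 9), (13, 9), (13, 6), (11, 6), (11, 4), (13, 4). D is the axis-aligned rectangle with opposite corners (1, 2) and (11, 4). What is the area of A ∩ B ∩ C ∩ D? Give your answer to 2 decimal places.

7.33

The intersection is the polygon with vertices (7,4), (10,4), (11,2.667), (11,2), (7,2).
By the shoelace formula its area is 7.33.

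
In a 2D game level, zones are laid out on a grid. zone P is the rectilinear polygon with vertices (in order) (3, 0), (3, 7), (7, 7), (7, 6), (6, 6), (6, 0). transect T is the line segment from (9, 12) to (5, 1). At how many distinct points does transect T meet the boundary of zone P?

The segment meets the boundary at (6,3.75), (6.818,6), (7,6.5).

3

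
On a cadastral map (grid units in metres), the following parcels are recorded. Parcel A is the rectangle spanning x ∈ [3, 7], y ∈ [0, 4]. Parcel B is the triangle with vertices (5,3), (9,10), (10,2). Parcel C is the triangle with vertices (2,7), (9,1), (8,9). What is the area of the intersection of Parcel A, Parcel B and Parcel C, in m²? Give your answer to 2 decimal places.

0.96

The intersection is the polygon with vertices (7,2.714), (5.548,3.959), (5.571,4), (7,4).
By the shoelace formula its area is 0.96.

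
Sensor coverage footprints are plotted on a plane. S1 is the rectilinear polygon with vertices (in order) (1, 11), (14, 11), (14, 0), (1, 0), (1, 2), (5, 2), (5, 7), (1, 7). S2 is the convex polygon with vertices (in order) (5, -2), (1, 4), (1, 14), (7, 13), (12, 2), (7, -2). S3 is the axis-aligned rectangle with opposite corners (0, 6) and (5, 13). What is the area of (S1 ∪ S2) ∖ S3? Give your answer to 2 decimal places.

137.41

|S1 ∪ S2| = 165.4091.
|(S1 ∪ S2) ∩ S3| = 28.
|(S1 ∪ S2) ∖ S3| = 165.4091 − 28 = 137.41.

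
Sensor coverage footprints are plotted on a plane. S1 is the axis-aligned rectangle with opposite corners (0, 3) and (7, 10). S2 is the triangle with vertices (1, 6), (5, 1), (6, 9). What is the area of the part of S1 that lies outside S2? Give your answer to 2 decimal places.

|S1| = 49, |S1∩S2| = 16.65.
|S1 ∖ S2| = |S1| − |S1∩S2| = 49 − 16.65 = 32.35.

32.35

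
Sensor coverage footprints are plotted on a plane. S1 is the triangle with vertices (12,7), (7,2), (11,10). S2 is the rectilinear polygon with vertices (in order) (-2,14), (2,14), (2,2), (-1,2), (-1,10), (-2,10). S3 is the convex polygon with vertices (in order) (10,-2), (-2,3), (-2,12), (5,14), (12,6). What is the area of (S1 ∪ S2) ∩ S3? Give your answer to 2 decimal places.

40.88

|S1 ∪ S2| = 50.
|(S1 ∪ S2) ∩ S3| = 40.88.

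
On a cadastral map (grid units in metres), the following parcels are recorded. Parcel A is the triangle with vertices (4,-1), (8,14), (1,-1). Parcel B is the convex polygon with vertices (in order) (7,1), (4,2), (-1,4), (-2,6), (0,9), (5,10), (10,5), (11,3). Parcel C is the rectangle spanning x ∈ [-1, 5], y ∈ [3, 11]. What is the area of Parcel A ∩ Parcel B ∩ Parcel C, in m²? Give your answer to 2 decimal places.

The intersection is the polygon with vertices (5,7.571), (5,3), (2.867,3).
By the shoelace formula its area is 4.88.

4.88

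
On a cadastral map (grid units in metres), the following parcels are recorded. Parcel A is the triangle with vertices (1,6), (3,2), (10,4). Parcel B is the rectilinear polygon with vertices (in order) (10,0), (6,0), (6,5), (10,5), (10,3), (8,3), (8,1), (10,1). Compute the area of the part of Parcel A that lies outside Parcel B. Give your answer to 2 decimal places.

11.94

|Parcel A| = 16, |Parcel A∩Parcel B| = 4.0635.
|Parcel A ∖ Parcel B| = |Parcel A| − |Parcel A∩Parcel B| = 16 − 4.0635 = 11.94.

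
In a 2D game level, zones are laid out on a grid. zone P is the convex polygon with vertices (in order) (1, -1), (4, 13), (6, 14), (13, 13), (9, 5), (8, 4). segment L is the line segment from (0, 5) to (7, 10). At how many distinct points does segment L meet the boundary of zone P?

1

The segment meets the boundary at (2.699,6.928).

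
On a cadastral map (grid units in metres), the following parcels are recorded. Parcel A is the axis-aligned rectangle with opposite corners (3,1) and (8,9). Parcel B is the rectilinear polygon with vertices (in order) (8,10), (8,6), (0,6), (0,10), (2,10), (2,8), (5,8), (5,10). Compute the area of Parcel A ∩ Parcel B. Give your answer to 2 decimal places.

The intersection is the polygon with vertices (8,6), (3,6), (3,8), (5,8), (5,9), (8,9).
By the shoelace formula its area is 13.00.

13.00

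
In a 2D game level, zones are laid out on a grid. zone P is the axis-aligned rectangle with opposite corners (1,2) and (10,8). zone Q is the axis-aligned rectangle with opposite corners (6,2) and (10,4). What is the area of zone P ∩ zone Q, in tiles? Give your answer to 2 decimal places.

8.00

|zone P∩zone Q|: x∈[6,10], y∈[2,4] → 4·2 = 8.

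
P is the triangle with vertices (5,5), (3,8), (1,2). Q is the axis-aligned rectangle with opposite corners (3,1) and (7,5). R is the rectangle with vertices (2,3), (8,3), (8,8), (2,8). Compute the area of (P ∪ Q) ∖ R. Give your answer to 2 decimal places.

9.17

|P ∪ Q| = 23.5.
|(P ∪ Q) ∩ R| = 14.3333.
|(P ∪ Q) ∖ R| = 23.5 − 14.3333 = 9.17.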